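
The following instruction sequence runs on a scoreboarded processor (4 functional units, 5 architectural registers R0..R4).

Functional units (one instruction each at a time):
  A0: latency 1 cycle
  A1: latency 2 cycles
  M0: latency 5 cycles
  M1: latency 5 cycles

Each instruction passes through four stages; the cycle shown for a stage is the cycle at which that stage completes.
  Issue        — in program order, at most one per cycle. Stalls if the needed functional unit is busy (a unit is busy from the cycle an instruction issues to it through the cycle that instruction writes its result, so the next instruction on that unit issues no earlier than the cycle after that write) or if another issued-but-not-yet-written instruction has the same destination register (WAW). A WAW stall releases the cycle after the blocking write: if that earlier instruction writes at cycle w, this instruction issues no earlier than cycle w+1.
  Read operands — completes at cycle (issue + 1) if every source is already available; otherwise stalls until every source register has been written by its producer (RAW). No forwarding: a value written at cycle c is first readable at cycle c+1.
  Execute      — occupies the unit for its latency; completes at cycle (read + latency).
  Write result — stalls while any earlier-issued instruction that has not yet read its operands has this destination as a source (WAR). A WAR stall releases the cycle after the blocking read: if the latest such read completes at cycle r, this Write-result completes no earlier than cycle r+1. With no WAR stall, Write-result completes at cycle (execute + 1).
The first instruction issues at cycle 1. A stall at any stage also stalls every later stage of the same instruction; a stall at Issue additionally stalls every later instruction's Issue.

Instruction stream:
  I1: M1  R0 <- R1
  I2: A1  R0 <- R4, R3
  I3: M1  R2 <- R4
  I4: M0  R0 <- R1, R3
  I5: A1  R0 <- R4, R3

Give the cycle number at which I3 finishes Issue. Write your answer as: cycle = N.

cycle = 10

t=1  I1→M1
t=2  I1 RO
t=7  I1 EX
t=8  I1 WR R0
t=9  I2→A1
t=10  I2 RO | I3→M1
t=11  I3 RO
t=12  I2 EX
t=13  I2 WR R0
t=14  I4→M0
t=15  I4 RO
t=16  I3 EX
t=17  I3 WR R2
t=20  I4 EX
t=21  I4 WR R0
t=22  I5→A1
t=23  I5 RO
t=25  I5 EX
t=26  I5 WR R0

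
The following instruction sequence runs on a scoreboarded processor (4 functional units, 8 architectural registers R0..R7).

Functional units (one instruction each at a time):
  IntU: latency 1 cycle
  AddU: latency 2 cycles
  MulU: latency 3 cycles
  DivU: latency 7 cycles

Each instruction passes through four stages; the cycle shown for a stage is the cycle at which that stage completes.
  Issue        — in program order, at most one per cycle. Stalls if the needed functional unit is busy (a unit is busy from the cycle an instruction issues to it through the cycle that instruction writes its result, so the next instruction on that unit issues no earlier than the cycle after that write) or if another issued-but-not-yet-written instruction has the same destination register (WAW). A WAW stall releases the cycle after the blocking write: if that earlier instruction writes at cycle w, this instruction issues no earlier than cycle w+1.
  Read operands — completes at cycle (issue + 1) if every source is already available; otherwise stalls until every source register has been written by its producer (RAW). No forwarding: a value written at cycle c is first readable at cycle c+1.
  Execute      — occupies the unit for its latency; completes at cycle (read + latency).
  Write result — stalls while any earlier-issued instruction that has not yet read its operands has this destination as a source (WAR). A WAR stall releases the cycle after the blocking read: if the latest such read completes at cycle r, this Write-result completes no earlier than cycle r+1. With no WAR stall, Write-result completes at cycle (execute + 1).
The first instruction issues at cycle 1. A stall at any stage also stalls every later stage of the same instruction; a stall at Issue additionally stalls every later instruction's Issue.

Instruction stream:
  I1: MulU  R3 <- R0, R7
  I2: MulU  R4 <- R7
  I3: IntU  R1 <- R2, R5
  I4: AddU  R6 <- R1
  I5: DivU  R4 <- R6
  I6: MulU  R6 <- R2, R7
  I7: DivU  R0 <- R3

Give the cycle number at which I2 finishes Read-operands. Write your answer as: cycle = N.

cycle 1: I1→MulU
cycle 2: I1 RO
cycle 5: I1 EX
cycle 6: I1 WR R3
cycle 7: I2→MulU
cycle 8: I2 RO; I3→IntU
cycle 9: I3 RO; I4→AddU
cycle 10: I3 EX
cycle 11: I2 EX; I3 WR R1
cycle 12: I2 WR R4; I4 RO
cycle 13: I5→DivU
cycle 14: I4 EX
cycle 15: I4 WR R6
cycle 16: I5 RO; I6→MulU
cycle 17: I6 RO
cycle 20: I6 EX
cycle 21: I6 WR R6
cycle 23: I5 EX
cycle 24: I5 WR R4
cycle 25: I7→DivU
cycle 26: I7 RO
cycle 33: I7 EX
cycle 34: I7 WR R0

cycle = 8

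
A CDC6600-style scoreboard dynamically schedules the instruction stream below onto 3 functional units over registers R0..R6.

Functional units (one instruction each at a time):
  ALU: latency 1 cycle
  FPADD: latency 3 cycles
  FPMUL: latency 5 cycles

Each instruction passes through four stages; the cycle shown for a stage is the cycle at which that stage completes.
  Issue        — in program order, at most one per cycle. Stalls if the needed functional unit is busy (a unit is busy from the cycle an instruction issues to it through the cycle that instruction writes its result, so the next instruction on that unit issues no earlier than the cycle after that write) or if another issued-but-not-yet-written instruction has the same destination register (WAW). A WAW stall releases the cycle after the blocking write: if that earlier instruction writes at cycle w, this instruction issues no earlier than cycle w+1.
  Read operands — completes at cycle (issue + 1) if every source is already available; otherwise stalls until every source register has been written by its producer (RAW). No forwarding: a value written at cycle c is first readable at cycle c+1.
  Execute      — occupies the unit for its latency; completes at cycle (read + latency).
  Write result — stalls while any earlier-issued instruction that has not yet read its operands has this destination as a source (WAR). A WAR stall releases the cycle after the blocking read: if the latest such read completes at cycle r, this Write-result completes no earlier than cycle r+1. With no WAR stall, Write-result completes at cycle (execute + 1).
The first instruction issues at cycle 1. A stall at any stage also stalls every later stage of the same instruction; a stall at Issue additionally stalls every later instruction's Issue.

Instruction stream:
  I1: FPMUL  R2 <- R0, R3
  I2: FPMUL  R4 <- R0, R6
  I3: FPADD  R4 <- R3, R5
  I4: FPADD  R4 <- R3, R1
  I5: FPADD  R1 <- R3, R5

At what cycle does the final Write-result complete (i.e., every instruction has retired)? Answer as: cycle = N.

t=1  issue I1 (FPMUL)
t=2  I1 read-ops
t=7  I1 finished on FPMUL
t=8  I1→R2
t=9  issue I2 (FPMUL)
t=10  I2 read-ops
t=15  I2 finished on FPMUL
t=16  I2→R4
t=17  issue I3 (FPADD)
t=18  I3 read-ops
t=21  I3 finished on FPADD
t=22  I3→R4
t=23  issue I4 (FPADD)
t=24  I4 read-ops
t=27  I4 finished on FPADD
t=28  I4→R4
t=29  issue I5 (FPADD)
t=30  I5 read-ops
t=33  I5 finished on FPADD
t=34  I5→R1

cycle = 34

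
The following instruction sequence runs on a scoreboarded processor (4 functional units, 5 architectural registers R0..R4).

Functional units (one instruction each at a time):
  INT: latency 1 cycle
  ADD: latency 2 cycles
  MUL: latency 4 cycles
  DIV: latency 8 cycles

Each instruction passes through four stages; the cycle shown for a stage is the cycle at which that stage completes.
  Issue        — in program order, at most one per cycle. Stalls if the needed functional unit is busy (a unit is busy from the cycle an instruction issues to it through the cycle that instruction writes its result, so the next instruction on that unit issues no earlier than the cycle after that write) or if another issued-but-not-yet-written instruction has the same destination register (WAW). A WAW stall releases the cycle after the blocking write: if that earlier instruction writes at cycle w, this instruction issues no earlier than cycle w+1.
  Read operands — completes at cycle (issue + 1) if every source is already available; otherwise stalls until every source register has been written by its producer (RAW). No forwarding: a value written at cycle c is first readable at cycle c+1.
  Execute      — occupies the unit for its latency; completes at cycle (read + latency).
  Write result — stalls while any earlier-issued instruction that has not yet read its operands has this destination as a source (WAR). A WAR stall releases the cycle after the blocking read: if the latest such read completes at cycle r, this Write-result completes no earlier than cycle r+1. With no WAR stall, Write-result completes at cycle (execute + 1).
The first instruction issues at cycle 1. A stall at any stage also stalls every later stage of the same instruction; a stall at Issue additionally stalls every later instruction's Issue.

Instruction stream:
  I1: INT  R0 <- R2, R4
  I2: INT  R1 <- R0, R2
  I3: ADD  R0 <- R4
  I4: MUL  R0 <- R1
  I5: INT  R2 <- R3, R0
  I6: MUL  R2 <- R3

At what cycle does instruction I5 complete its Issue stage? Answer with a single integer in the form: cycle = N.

[1] I1 issues→INT
[2] I1 reads
[3] I1 exec-done
[4] I1 writes R0
[5] I2 issues→INT
[6] I2 reads · I3 issues→ADD
[7] I2 exec-done · I3 reads
[8] I2 writes R1
[9] I3 exec-done
[10] I3 writes R0
[11] I4 issues→MUL
[12] I4 reads · I5 issues→INT
[16] I4 exec-done
[17] I4 writes R0
[18] I5 reads
[19] I5 exec-done
[20] I5 writes R2
[21] I6 issues→MUL
[22] I6 reads
[26] I6 exec-done
[27] I6 writes R2

cycle = 12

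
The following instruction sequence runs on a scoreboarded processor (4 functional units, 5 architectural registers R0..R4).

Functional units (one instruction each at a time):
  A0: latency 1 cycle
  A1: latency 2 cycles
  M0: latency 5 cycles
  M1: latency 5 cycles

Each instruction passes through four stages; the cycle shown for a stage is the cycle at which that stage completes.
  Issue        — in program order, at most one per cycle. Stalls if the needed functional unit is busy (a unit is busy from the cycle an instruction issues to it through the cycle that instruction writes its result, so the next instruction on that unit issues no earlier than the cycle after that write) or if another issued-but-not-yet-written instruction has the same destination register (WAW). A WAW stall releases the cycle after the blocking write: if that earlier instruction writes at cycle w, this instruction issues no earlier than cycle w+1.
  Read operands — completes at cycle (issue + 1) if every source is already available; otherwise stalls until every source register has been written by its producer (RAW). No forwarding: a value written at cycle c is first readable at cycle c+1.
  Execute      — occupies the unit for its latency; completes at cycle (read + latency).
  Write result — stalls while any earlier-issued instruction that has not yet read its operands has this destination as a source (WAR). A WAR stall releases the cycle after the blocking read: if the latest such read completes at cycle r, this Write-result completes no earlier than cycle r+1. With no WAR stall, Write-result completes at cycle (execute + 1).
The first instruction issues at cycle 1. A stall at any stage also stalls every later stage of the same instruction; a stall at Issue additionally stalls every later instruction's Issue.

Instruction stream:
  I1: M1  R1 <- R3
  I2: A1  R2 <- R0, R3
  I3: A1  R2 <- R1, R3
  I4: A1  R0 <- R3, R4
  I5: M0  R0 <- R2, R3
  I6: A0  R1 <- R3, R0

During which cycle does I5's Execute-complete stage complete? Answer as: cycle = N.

cycle = 24

I1 -> (1, 2, 7, 8)
I2 -> (2, 3, 5, 6)
I3 -> (7, 9, 11, 12)  // struct: A1 busy until I2 writes@6, RAW R1: wait I1 write@8
I4 -> (13, 14, 16, 17)  // struct: A1 busy until I3 writes@12
I5 -> (18, 19, 24, 25)  // WAW R0: wait I4 write@17
I6 -> (19, 26, 27, 28)  // RAW R0: wait I5 write@25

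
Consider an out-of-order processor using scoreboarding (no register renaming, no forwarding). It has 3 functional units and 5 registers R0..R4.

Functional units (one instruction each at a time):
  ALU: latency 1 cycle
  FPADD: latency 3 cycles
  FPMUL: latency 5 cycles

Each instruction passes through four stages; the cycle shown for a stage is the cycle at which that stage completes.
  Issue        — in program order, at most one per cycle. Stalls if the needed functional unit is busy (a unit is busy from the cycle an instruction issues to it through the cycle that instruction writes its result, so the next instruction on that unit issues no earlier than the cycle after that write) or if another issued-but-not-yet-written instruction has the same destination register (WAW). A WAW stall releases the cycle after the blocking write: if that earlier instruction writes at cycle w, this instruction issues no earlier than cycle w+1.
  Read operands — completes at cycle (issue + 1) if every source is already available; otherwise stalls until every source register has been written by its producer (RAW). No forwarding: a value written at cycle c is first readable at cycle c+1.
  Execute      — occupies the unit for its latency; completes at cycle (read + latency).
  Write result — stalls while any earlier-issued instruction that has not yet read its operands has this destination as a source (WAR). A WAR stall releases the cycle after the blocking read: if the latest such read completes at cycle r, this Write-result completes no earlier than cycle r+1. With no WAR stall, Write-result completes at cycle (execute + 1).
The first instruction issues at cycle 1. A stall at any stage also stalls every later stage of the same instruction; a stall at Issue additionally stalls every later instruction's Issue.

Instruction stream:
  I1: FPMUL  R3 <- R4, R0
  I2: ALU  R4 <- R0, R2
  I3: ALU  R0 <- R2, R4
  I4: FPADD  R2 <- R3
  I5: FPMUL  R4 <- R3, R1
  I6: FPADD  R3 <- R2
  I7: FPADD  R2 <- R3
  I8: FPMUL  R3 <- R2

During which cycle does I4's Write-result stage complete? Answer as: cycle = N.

cycle = 13

1) issue 1, read 2, done 7, write 8
2) issue 2, read 3, done 4, write 5
3) issue 6, read 7, done 8, write 9  <struct: ALU busy until I2 writes@5>
4) issue 7, read 9, done 12, write 13  <RAW R3: wait I1 write@8>
5) issue 9, read 10, done 15, write 16  <struct: FPMUL busy until I1 writes@8>
6) issue 14, read 15, done 18, write 19  <struct: FPADD busy until I4 writes@13>
7) issue 20, read 21, done 24, write 25  <struct: FPADD busy until I6 writes@19>
8) issue 21, read 26, done 31, write 32  <RAW R2: wait I7 write@25>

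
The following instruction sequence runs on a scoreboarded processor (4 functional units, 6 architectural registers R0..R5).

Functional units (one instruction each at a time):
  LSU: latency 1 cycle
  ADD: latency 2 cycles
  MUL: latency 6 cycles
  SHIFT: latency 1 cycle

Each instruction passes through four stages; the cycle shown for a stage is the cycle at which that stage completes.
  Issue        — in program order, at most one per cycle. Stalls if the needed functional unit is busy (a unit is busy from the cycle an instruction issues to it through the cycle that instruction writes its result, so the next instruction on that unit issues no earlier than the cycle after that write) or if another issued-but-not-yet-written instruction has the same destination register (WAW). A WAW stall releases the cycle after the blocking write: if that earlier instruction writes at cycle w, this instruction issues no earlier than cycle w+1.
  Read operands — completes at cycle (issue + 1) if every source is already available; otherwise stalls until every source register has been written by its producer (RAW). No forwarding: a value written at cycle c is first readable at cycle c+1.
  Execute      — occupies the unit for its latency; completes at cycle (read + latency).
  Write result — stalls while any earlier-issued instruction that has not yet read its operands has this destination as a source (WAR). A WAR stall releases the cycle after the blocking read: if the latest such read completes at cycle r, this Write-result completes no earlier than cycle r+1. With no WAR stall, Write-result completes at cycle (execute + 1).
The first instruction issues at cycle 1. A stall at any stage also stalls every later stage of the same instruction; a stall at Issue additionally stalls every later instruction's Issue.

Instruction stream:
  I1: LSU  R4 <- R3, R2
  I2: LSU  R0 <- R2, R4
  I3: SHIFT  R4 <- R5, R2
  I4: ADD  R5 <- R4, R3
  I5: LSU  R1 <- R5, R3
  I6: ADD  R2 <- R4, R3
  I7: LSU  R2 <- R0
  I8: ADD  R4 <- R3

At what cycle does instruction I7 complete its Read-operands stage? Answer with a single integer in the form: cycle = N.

cycle = 20

I1: IS=1 RO=2 EX=3 WR=4
I2: IS=5 RO=6 EX=7 WR=8  [struct: LSU busy until I1 writes@4]
I3: IS=6 RO=7 EX=8 WR=9
I4: IS=7 RO=10 EX=12 WR=13  [RAW R4: wait I3 write@9]
I5: IS=9 RO=14 EX=15 WR=16  [struct: LSU busy until I2 writes@8; RAW R5: wait I4 write@13]
I6: IS=14 RO=15 EX=17 WR=18  [struct: ADD busy until I4 writes@13]
I7: IS=19 RO=20 EX=21 WR=22  [WAW R2: wait I6 write@18]
I8: IS=20 RO=21 EX=23 WR=24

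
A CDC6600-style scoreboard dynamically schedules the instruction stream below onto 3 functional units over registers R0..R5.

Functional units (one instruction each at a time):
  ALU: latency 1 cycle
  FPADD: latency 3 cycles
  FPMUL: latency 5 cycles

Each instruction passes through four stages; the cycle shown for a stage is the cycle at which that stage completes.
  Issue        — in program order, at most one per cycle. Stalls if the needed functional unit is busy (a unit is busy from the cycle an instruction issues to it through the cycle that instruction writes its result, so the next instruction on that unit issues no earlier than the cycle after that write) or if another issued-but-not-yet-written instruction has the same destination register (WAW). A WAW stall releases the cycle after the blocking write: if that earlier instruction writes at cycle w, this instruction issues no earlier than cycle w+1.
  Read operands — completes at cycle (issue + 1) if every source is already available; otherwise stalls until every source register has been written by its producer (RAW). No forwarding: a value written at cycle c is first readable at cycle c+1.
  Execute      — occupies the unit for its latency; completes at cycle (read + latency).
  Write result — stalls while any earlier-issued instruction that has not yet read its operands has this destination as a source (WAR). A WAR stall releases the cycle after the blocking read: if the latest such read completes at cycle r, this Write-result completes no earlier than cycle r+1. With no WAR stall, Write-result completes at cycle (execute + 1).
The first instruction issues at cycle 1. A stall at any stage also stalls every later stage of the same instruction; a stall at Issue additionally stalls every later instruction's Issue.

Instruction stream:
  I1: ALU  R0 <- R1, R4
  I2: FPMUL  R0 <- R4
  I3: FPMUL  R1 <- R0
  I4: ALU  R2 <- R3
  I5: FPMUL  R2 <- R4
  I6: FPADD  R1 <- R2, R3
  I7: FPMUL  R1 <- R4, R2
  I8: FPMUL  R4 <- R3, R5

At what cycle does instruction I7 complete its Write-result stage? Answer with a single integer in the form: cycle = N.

[I1] 1/2/3/4
[I2] 5/6/11/12  (WAW R0: wait I1 write@4)
[I3] 13/14/19/20  (struct: FPMUL busy until I2 writes@12)
[I4] 14/15/16/17
[I5] 21/22/27/28  (struct: FPMUL busy until I3 writes@20)
[I6] 22/29/32/33  (RAW R2: wait I5 write@28)
[I7] 34/35/40/41  (WAW R1: wait I6 write@33)
[I8] 42/43/48/49  (struct: FPMUL busy until I7 writes@41)

cycle = 41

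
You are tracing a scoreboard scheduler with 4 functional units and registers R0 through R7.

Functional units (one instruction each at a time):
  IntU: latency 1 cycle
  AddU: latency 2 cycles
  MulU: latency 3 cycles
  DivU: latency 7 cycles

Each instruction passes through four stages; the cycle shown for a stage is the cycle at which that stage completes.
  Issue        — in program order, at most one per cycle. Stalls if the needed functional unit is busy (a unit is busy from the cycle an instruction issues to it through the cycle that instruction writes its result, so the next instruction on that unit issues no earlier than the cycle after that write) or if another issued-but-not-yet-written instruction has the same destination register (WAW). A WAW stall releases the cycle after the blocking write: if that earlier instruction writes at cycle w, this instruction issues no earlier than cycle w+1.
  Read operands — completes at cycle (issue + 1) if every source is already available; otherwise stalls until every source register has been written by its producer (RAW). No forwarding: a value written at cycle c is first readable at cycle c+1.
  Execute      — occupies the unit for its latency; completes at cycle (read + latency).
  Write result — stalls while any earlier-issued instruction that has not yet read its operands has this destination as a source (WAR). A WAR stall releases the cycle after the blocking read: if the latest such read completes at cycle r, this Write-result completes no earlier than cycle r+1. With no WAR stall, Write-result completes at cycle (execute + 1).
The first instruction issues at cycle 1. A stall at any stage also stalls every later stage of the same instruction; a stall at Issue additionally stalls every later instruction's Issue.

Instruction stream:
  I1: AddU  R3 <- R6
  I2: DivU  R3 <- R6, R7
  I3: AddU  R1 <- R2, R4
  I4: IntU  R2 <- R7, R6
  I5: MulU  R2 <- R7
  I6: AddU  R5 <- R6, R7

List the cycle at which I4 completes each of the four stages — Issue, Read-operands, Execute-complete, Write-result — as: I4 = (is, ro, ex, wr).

I1: IS=1 RO=2 EX=4 WR=5
I2: IS=6 RO=7 EX=14 WR=15  [WAW R3: wait I1 write@5]
I3: IS=7 RO=8 EX=10 WR=11
I4: IS=8 RO=9 EX=10 WR=11
I5: IS=12 RO=13 EX=16 WR=17  [WAW R2: wait I4 write@11]
I6: IS=13 RO=14 EX=16 WR=17

I4 = (8, 9, 10, 11)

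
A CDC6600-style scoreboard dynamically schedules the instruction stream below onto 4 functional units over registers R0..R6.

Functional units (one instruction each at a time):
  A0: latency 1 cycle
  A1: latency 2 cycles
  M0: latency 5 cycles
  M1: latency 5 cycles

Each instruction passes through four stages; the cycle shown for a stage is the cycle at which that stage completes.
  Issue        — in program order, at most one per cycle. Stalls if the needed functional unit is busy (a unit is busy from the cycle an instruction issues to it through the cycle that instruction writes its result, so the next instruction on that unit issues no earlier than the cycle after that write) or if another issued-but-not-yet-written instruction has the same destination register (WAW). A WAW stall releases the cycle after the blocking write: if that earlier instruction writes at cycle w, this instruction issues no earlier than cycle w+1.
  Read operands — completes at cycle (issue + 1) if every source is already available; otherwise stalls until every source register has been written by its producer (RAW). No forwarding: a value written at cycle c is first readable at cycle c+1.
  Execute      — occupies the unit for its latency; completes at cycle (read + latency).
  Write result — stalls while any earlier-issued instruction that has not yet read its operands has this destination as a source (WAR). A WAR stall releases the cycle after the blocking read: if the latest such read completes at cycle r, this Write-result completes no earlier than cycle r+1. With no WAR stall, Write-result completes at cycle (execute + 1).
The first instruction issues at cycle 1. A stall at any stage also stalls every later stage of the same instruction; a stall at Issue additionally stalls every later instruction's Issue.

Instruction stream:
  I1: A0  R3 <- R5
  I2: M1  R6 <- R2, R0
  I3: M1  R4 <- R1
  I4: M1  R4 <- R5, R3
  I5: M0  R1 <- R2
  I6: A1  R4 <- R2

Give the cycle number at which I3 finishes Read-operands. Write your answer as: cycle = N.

cycle = 11

c1: I1 dispatched to A0
c2: I1 operands ready | I2 dispatched to M1
c3: I1 complete | I2 operands ready
c4: R3←I1
c8: I2 complete
c9: R6←I2
c10: I3 dispatched to M1
c11: I3 operands ready
c16: I3 complete
c17: R4←I3
c18: I4 dispatched to M1
c19: I4 operands ready | I5 dispatched to M0
c20: I5 operands ready
c24: I4 complete
c25: R4←I4 | I5 complete
c26: R1←I5 | I6 dispatched to A1
c27: I6 operands ready
c29: I6 complete
c30: R4←I6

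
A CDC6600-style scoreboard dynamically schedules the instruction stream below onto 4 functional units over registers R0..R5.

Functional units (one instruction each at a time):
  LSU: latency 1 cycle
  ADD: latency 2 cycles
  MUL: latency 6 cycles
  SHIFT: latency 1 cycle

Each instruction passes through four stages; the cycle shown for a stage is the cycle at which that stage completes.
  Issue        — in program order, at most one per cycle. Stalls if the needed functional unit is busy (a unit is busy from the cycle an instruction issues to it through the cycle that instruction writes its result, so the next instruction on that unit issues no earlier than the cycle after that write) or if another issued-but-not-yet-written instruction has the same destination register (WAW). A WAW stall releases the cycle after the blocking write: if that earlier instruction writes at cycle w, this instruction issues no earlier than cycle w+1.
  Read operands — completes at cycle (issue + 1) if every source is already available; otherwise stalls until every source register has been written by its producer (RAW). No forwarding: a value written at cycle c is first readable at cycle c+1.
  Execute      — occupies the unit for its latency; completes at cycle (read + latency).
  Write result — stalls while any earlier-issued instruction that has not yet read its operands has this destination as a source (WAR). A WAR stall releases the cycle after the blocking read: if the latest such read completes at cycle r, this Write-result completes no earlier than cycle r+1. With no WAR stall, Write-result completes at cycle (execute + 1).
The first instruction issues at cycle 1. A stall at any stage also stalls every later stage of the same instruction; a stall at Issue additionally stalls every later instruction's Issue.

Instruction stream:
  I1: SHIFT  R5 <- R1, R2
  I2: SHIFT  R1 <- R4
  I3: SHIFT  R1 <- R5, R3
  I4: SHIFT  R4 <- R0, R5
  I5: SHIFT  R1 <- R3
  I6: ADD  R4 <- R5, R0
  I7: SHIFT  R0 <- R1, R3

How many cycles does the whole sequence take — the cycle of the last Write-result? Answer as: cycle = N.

cycle = 24

I1: IS=1 RO=2 EX=3 WR=4
I2: IS=5 RO=6 EX=7 WR=8  [struct: SHIFT busy until I1 writes@4]
I3: IS=9 RO=10 EX=11 WR=12  [struct: SHIFT busy until I2 writes@8]
I4: IS=13 RO=14 EX=15 WR=16  [struct: SHIFT busy until I3 writes@12]
I5: IS=17 RO=18 EX=19 WR=20  [struct: SHIFT busy until I4 writes@16]
I6: IS=18 RO=19 EX=21 WR=22
I7: IS=21 RO=22 EX=23 WR=24  [struct: SHIFT busy until I5 writes@20]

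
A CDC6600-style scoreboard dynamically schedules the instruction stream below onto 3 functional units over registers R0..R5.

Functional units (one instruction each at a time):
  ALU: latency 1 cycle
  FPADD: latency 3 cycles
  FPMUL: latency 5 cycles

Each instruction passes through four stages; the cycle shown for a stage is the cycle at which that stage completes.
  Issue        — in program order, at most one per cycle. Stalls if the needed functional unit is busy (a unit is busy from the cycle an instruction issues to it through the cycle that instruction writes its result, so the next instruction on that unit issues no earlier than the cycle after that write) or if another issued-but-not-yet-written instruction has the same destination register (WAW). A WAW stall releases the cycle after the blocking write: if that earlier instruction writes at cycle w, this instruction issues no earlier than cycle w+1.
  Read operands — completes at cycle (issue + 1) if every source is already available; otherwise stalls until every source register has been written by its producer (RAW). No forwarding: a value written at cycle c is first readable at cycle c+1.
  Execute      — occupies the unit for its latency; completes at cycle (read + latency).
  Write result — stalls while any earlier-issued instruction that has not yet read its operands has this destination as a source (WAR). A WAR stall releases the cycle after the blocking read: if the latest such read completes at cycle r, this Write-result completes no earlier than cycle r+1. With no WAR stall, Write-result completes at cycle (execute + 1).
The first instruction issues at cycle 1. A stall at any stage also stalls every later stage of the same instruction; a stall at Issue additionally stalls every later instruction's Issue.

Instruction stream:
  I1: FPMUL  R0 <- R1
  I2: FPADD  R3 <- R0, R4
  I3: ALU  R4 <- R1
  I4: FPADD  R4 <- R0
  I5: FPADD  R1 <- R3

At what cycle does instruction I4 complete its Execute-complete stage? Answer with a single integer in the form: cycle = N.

cycle = 18

  I1 | 1 | 2 | 7 | 8
  I2 | 2 | 9 | 12 | 13   RAW R0: wait I1 write@8
  I3 | 3 | 4 | 5 | 10   WAR R4: wait I2 read@9
  I4 | 14 | 15 | 18 | 19   struct: FPADD busy until I2 writes@13
  I5 | 20 | 21 | 24 | 25   struct: FPADD busy until I4 writes@19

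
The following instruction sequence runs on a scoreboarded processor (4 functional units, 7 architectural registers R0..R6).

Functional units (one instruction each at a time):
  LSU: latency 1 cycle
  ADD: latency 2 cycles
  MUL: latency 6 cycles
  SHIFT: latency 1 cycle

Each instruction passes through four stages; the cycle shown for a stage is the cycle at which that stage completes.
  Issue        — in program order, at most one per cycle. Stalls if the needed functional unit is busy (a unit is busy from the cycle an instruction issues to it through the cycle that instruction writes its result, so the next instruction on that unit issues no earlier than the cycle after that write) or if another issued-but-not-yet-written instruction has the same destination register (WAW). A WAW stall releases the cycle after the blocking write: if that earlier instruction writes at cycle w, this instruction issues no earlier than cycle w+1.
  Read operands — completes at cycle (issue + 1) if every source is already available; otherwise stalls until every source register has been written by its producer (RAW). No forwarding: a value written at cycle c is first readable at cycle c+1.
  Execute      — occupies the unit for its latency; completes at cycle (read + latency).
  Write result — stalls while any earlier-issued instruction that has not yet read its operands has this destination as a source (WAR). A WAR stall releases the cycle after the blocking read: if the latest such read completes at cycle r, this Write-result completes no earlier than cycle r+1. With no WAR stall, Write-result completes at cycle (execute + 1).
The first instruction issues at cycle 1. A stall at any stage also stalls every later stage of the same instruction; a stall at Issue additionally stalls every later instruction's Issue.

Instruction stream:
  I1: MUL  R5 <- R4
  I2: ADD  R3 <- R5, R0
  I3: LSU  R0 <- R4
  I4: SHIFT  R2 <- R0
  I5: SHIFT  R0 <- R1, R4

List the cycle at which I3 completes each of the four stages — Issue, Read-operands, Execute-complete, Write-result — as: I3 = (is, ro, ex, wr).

I1 -> (1, 2, 8, 9)
I2 -> (2, 10, 12, 13)  // RAW R5: wait I1 write@9
I3 -> (3, 4, 5, 11)  // WAR R0: wait I2 read@10
I4 -> (4, 12, 13, 14)  // RAW R0: wait I3 write@11
I5 -> (15, 16, 17, 18)  // struct: SHIFT busy until I4 writes@14

I3 = (3, 4, 5, 11)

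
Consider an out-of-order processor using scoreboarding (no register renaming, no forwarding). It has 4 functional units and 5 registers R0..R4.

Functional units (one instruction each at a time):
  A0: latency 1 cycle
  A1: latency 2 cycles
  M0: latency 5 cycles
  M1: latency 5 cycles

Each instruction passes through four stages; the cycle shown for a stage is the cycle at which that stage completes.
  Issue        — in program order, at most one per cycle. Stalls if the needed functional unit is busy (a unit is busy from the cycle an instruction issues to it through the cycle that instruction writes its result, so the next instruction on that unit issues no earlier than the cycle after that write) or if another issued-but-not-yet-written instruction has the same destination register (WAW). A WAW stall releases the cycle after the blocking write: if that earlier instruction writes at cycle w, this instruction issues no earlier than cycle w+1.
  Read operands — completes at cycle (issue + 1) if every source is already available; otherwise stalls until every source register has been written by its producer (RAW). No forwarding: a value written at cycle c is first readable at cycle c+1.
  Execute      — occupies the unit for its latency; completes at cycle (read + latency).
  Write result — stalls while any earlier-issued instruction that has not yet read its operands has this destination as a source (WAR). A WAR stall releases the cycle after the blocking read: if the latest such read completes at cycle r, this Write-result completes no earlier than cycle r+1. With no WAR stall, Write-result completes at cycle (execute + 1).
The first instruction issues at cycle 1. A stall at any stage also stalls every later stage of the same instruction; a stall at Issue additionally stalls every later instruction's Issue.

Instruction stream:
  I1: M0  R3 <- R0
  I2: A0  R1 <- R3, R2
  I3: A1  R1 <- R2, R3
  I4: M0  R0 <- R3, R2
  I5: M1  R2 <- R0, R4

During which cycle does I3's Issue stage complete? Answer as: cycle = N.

cycle = 12

t=1  issue I1 (M0)
t=2  I1 read-ops, issue I2 (A0)
t=7  I1 finished on M0
t=8  I1→R3
t=9  I2 read-ops
t=10  I2 finished on A0
t=11  I2→R1
t=12  issue I3 (A1)
t=13  I3 read-ops, issue I4 (M0)
t=14  I4 read-ops, issue I5 (M1)
t=15  I3 finished on A1
t=16  I3→R1
t=19  I4 finished on M0
t=20  I4→R0
t=21  I5 read-ops
t=26  I5 finished on M1
t=27  I5→R2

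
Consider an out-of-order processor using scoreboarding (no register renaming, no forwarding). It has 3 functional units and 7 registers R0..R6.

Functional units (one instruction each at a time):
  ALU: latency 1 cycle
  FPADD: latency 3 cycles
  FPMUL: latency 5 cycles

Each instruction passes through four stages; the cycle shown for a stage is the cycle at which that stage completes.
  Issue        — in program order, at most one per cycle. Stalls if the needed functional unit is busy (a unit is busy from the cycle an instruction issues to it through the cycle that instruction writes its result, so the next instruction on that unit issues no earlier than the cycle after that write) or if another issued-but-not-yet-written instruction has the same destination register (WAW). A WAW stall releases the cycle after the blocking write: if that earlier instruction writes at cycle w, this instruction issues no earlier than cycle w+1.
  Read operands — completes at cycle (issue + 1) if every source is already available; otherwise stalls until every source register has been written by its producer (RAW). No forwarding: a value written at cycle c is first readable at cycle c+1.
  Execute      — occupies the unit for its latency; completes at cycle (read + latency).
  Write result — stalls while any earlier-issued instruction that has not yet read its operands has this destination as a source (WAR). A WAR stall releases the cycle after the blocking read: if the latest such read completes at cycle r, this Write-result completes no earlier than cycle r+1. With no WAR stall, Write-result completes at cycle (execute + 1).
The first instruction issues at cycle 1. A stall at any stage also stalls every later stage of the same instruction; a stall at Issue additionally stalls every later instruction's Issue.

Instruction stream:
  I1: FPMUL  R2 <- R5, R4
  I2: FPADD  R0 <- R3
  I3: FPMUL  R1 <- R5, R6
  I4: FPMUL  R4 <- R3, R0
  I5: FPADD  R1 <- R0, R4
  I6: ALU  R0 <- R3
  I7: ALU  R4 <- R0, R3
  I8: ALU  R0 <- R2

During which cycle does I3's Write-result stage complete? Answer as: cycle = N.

cycle = 16

  I1 | 1 | 2 | 7 | 8
  I2 | 2 | 3 | 6 | 7
  I3 | 9 | 10 | 15 | 16   struct: FPMUL busy until I1 writes@8
  I4 | 17 | 18 | 23 | 24   struct: FPMUL busy until I3 writes@16
  I5 | 18 | 25 | 28 | 29   RAW R4: wait I4 write@24
  I6 | 19 | 20 | 21 | 26   WAR R0: wait I5 read@25
  I7 | 27 | 28 | 29 | 30   struct: ALU busy until I6 writes@26
  I8 | 31 | 32 | 33 | 34   struct: ALU busy until I7 writes@30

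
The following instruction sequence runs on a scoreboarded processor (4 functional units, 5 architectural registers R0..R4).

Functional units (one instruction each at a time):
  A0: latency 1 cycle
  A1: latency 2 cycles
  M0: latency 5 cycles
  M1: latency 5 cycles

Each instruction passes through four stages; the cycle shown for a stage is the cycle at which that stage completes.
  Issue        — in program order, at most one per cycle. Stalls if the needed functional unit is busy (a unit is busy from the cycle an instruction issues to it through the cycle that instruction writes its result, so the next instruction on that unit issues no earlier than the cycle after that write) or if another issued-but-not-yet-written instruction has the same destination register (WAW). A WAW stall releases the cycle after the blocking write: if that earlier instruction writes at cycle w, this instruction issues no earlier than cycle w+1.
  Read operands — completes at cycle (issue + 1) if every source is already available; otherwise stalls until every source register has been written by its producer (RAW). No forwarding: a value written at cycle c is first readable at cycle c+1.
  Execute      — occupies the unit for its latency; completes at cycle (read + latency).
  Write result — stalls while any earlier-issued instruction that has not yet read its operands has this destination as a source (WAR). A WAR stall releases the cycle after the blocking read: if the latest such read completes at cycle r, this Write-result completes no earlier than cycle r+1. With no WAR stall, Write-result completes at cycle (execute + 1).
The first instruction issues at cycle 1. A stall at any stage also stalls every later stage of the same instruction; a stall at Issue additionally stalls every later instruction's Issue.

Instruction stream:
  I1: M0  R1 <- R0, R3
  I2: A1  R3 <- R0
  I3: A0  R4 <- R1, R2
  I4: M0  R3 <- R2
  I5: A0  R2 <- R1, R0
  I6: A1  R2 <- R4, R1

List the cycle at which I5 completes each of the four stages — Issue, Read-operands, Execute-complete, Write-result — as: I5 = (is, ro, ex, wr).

[I1] 1/2/7/8
[I2] 2/3/5/6
[I3] 3/9/10/11  (RAW R1: wait I1 write@8)
[I4] 9/10/15/16  (struct: M0 busy until I1 writes@8)
[I5] 12/13/14/15  (struct: A0 busy until I3 writes@11)
[I6] 16/17/19/20  (WAW R2: wait I5 write@15)

I5 = (12, 13, 14, 15)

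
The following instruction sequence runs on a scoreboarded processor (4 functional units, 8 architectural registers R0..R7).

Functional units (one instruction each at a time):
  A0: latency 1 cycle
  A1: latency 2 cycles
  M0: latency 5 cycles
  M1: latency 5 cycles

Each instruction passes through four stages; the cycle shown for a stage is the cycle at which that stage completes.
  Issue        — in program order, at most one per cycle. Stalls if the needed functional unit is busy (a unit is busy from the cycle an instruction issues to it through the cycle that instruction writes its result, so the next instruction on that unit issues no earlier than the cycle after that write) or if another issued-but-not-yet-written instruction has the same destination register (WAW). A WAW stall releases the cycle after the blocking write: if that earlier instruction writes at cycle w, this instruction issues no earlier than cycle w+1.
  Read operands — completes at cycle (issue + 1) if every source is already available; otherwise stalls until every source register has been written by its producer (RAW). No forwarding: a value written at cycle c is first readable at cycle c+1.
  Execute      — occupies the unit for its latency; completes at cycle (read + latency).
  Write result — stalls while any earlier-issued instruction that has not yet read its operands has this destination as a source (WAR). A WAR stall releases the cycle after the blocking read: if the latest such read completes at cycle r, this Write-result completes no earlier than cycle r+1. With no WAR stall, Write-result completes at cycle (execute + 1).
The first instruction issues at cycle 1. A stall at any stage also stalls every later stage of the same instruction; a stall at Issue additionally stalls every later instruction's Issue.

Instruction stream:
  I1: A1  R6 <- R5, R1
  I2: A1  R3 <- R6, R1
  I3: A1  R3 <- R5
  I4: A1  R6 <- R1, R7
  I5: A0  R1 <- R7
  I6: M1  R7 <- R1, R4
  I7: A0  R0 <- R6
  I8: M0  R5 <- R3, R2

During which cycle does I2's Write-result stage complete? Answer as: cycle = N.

[1] I1 issues→A1
[2] I1 reads
[4] I1 exec-done
[5] I1 writes R6
[6] I2 issues→A1
[7] I2 reads
[9] I2 exec-done
[10] I2 writes R3
[11] I3 issues→A1
[12] I3 reads
[14] I3 exec-done
[15] I3 writes R3
[16] I4 issues→A1
[17] I4 reads | I5 issues→A0
[18] I5 reads | I6 issues→M1
[19] I4 exec-done | I5 exec-done
[20] I4 writes R6 | I5 writes R1
[21] I6 reads | I7 issues→A0
[22] I7 reads | I8 issues→M0
[23] I7 exec-done | I8 reads
[24] I7 writes R0
[26] I6 exec-done
[27] I6 writes R7
[28] I8 exec-done
[29] I8 writes R5

cycle = 10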